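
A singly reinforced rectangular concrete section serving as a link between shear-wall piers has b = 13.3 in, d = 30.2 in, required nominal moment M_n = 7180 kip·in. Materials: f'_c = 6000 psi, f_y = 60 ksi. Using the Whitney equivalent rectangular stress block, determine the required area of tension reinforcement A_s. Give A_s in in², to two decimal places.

From M_n = 0.85 f'_c a b (d − a/2):
a = d − √(d² − 2M_n/(0.85 f'_c b)) = 30.2 − √(30.2² − 2 × 7180/(0.85 × 6 × 13.3)) = 3.736 in.
A_s = 0.85 f'_c a b / f_y = 0.85 × 6 × 3.736 × 13.3 / 60 = 4.224 in².

A_s ≈ 4.22 in²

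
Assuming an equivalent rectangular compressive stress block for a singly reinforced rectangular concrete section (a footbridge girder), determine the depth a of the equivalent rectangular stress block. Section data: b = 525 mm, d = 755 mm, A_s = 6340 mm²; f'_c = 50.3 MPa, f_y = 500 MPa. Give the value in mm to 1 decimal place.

T = A_s f_y = 6340 × 500 = 3170000 N = 3170 kN.
Setting C = 0.85 f'_c a b equal to T: a = 3170000/(0.85 × 50.3 × 525) = 141.2 mm.

a ≈ 141.2 mm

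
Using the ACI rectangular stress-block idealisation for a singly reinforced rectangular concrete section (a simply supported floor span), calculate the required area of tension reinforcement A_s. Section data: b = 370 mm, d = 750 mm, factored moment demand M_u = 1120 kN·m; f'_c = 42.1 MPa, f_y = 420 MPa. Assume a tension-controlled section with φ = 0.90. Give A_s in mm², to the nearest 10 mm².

M_n = M_u/φ = 1120/0.90 = 1244.44 kN·m.
With M_n = 0.85 f'_c a b (d − a/2), solve the quadratic for a:
a = d − √(d² − 2M_n/(0.85 f'_c b)) = 750 − √(750² − 2 × 1244.44×10⁶/(0.85 × 42.1 × 370)) = 138.02 mm.
A_s = 0.85 f'_c a b / f_y = 0.85 × 42.1 × 138.02 × 370 / 420 = 4351.1 mm².

A_s ≈ 4350 mm²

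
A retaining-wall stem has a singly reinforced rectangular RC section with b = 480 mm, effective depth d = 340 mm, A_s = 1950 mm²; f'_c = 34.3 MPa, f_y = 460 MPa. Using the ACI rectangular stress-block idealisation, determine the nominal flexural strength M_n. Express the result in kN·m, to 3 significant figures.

T = A_s f_y = 1950 × 460 = 897000 N = 897 kN.
From C = T: a = T/(0.85 f'_c b) = 897000/(0.85 × 34.3 × 480) = 64.10 mm.
M_n = T(d − a/2) = 897 kN × (340 − 32.05) mm = 276.23 kN·m.

M_n ≈ 276 kN·m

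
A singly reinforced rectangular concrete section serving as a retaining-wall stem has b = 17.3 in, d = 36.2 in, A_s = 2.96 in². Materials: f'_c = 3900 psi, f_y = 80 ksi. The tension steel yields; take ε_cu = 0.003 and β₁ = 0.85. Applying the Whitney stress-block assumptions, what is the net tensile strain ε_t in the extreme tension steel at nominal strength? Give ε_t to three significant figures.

a = A_s f_y/(0.85 f'_c b) = 4.129 in.
β₁ = 0.85, so c = a/β₁ = 4.129/0.85 = 4.858 in.
From the linear strain diagram with ε_cu = 0.003: ε_t = 0.003 (d − c)/c = 0.003 × (36.2 − 4.858)/4.858 = 0.0194.
Since ε_t ≥ 0.005, the section is tension-controlled.

ε_t ≈ 0.0194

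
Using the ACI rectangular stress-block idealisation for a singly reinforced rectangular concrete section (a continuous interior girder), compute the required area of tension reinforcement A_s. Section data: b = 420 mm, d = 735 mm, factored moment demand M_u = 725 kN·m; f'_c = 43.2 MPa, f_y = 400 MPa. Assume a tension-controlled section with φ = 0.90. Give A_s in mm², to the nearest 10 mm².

A_s ≈ 2890 mm²

M_n = M_u/φ = 725/0.90 = 805.556 kN·m.
With M_n = 0.85 f'_c a b (d − a/2), solve the quadratic for a:
a = d − √(d² − 2M_n/(0.85 f'_c b)) = 735 − √(735² − 2 × 805.556×10⁶/(0.85 × 43.2 × 420)) = 74.88 mm.
A_s = 0.85 f'_c a b / f_y = 0.85 × 43.2 × 74.88 × 420 / 400 = 2887.1 mm².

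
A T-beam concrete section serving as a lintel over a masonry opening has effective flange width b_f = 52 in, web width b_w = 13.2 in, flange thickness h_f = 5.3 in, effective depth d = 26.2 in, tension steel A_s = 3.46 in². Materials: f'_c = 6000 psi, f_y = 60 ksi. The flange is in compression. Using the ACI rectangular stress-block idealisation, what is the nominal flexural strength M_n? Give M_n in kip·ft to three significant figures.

Tension: T = A_s f_y = 3.46 × 60 = 207.6 kips.
Try a within the flange: a = T/(0.85 f'_c b_f) = 207.6/(0.85 × 6 × 52) = 0.783 in.
Since a = 0.783 ≤ h_f = 5.3 in, the stress block lies entirely in the flange; analyse as a rectangular beam of width b_f.
M_n = T(d − a/2) = 207.6 × (26.2 − 0.3915) = 5357.8 kip·in.
M_n = 5357.8/12 = 446.48 kip·ft.

M_n ≈ 446 kip·ft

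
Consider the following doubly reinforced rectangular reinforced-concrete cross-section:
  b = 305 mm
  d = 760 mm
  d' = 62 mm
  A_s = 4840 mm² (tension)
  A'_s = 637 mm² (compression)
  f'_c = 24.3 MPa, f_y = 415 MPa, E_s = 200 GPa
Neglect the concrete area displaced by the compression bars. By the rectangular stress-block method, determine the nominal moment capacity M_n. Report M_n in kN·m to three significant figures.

Assume both tension and compression steel yield.
Net tension couple steel: A_s − A'_s = 4203 mm².
a = (A_s − A'_s) f_y / (0.85 f'_c b) = 1744245/(0.85 × 24.3 × 305) = 276.87 mm.
c = a/β₁ = 276.87/0.85 = 325.73 mm; ε'_s = 0.003(c − d')/c = 0.0024 ≥ f_y/E_s = 0.0021, so compression steel does yield.
M_n = (A_s − A'_s) f_y (d − a/2) + A'_s f_y (d − d') = [1744245 × (760 − 138.435) + 264355 × (760 − 62)] × 10⁻⁶ = 1084.16 + 184.52 = 1268.68 kN·m.

M_n ≈ 1270 kN·m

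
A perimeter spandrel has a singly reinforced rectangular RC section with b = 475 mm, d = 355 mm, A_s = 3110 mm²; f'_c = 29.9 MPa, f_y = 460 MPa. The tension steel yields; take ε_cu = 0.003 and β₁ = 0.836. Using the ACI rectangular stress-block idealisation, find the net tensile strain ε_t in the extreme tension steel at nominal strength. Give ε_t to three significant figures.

a = A_s f_y/(0.85 f'_c b) = 118.50 mm.
β₁ = 0.836, so c = a/β₁ = 118.50/0.836 = 141.75 mm.
From the linear strain diagram with ε_cu = 0.003: ε_t = 0.003 (d − c)/c = 0.003 × (355 − 141.75)/141.75 = 0.00451.
ε_t is between 0.004 and 0.005 — transition zone.

ε_t ≈ 0.00451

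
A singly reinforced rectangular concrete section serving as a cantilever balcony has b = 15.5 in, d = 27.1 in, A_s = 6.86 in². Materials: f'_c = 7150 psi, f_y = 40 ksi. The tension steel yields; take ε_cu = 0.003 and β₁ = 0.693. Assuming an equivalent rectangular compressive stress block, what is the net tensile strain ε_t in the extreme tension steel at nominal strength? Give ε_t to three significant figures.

ε_t ≈ 0.0163

a = A_s f_y/(0.85 f'_c b) = 2.913 in.
β₁ = 0.693, so c = a/β₁ = 2.913/0.693 = 4.203 in.
From the linear strain diagram with ε_cu = 0.003: ε_t = 0.003 (d − c)/c = 0.003 × (27.1 − 4.203)/4.203 = 0.0163.
Since ε_t ≥ 0.005, the section is tension-controlled.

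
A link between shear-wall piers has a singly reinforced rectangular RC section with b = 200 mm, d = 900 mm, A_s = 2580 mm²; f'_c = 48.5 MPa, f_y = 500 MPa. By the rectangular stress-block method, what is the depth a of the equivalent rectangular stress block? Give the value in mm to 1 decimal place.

T = A_s f_y = 2580 × 500 = 1290000 N = 1290 kN.
Setting C = 0.85 f'_c a b equal to T: a = 1290000/(0.85 × 48.5 × 200) = 156.5 mm.

a ≈ 156.5 mm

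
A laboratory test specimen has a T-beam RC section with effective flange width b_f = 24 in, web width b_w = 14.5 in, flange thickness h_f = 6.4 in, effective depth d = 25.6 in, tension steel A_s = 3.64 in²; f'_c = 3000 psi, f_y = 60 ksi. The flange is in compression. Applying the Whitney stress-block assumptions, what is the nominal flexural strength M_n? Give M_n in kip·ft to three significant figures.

Tension: T = A_s f_y = 3.64 × 60 = 218.4 kips.
Try a within the flange: a = T/(0.85 f'_c b_f) = 218.4/(0.85 × 3 × 24) = 3.569 in.
Since a = 3.569 ≤ h_f = 6.4 in, the stress block lies entirely in the flange; analyse as a rectangular beam of width b_f.
M_n = T(d − a/2) = 218.4 × (25.6 − 1.7845) = 5201.3 kip·in.
M_n = 5201.3/12 = 433.44 kip·ft.

M_n ≈ 433 kip·ft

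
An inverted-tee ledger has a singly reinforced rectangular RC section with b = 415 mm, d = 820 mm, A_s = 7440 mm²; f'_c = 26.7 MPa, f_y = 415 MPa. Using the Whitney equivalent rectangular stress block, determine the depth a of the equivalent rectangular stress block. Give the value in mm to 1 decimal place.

T = A_s f_y = 7440 × 415 = 3087600 N = 3087.6 kN.
Setting C = 0.85 f'_c a b equal to T: a = 3087600/(0.85 × 26.7 × 415) = 327.8 mm.

a ≈ 327.8 mm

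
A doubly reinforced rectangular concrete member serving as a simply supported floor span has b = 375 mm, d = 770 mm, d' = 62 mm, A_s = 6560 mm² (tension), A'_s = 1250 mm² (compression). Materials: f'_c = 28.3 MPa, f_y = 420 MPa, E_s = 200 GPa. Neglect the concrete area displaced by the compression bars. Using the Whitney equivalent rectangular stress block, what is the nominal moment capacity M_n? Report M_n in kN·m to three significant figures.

Assume both tension and compression steel yield.
Net tension couple steel: A_s − A'_s = 5310 mm².
a = (A_s − A'_s) f_y / (0.85 f'_c b) = 2230200/(0.85 × 28.3 × 375) = 247.23 mm.
c = a/β₁ = 247.23/0.848 = 291.54 mm; ε'_s = 0.003(c − d')/c = 0.0024 ≥ f_y/E_s = 0.0021, so compression steel does yield.
M_n = (A_s − A'_s) f_y (d − a/2) + A'_s f_y (d − d') = [2230200 × (770 − 123.615) + 525000 × (770 − 62)] × 10⁻⁶ = 1441.57 + 371.70 = 1813.27 kN·m.

M_n ≈ 1810 kN·m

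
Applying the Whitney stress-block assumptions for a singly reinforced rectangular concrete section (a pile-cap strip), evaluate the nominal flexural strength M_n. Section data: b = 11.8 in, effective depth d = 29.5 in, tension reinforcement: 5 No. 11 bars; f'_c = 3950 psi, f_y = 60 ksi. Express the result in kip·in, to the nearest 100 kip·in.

M_n ≈ 11000 kip·in

A_s = 5 × 1.56 = 7.8 in².
T = A_s f_y = 7.8 × 60 = 468 kips.
a = T/(0.85 f'_c b) = 468/(0.85 × 3.95 × 11.8) = 11.813 in.
M_n = T(d − a/2) = 468 × (29.5 − 5.9065) = 11041.8 kip·in.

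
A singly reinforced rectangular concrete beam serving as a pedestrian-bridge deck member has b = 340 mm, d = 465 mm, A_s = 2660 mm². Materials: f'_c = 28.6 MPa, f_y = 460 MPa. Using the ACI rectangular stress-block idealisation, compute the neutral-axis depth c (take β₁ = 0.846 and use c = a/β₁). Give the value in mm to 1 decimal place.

c ≈ 175.0 mm

T = A_s f_y = 2660 × 460 = 1223600 N = 1223.6 kN.
Setting C = 0.85 f'_c a b equal to T: a = 1223600/(0.85 × 28.6 × 340) = 148.039 mm.
With β₁ = 0.846, c = a/β₁ = 148.039/0.846 = 175.0 mm.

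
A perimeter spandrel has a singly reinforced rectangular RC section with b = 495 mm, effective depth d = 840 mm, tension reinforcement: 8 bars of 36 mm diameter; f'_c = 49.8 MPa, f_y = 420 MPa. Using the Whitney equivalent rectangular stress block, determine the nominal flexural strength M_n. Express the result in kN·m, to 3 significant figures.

M_n ≈ 2590 kN·m

A_s = 8 × 1018 = 8144 mm².
T = A_s f_y = 8144 × 420 = 3420480 N = 3420.48 kN.
From C = T: a = T/(0.85 f'_c b) = 3420480/(0.85 × 49.8 × 495) = 163.24 mm.
M_n = T(d − a/2) = 3420.48 kN × (840 − 81.62) mm = 2594.02 kN·m.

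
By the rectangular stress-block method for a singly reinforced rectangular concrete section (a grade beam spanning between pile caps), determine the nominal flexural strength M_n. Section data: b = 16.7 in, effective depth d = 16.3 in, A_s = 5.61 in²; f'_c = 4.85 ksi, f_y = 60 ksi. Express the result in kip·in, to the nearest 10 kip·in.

M_n ≈ 4660 kip·in

T = A_s f_y = 5.61 × 60 = 336.6 kips.
a = T/(0.85 f'_c b) = 336.6/(0.85 × 4.85 × 16.7) = 4.889 in.
M_n = T(d − a/2) = 336.6 × (16.3 − 2.4445) = 4663.8 kip·in.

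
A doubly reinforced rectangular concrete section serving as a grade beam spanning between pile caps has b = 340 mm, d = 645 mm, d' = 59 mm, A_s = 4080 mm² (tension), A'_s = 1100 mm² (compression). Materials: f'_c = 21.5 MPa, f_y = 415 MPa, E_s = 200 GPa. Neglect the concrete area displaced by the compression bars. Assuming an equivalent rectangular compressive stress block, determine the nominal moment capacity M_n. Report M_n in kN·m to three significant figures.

M_n ≈ 942 kN·m

Assume both tension and compression steel yield.
Net tension couple steel: A_s − A'_s = 2980 mm².
a = (A_s − A'_s) f_y / (0.85 f'_c b) = 1236700/(0.85 × 21.5 × 340) = 199.03 mm.
c = a/β₁ = 199.03/0.85 = 234.15 mm; ε'_s = 0.003(c − d')/c = 0.0022 ≥ f_y/E_s = 0.0021, so compression steel does yield.
M_n = (A_s − A'_s) f_y (d − a/2) + A'_s f_y (d − d') = [1236700 × (645 − 99.515) + 456500 × (645 − 59)] × 10⁻⁶ = 674.60 + 267.51 = 942.11 kN·m.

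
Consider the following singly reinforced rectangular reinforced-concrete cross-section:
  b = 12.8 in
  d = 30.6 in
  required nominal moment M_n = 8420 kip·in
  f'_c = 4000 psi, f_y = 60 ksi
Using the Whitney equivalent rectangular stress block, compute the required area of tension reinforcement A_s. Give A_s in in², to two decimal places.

From M_n = 0.85 f'_c a b (d − a/2):
a = d − √(d² − 2M_n/(0.85 f'_c b)) = 30.6 − √(30.6² − 2 × 8420/(0.85 × 4 × 12.8)) = 7.160 in.
A_s = 0.85 f'_c a b / f_y = 0.85 × 4 × 7.160 × 12.8 / 60 = 5.193 in².

A_s ≈ 5.19 in²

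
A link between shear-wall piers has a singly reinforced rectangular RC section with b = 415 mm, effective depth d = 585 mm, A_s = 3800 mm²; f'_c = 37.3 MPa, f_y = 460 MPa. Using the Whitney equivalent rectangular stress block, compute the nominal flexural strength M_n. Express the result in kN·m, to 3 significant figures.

M_n ≈ 906 kN·m

T = A_s f_y = 3800 × 460 = 1748000 N = 1748 kN.
From C = T: a = T/(0.85 f'_c b) = 1748000/(0.85 × 37.3 × 415) = 132.85 mm.
M_n = T(d − a/2) = 1748 kN × (585 − 66.425) mm = 906.47 kN·m.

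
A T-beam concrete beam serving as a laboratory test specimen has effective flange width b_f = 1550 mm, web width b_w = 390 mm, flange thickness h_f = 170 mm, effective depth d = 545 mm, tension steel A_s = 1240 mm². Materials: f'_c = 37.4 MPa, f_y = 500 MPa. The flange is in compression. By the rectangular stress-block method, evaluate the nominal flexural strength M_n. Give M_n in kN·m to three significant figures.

M_n ≈ 334 kN·m

Tension: T = A_s f_y = 1240 × 500 = 620000 N.
Try a within the flange: a = T/(0.85 f'_c b_f) = 620000/(0.85 × 37.4 × 1550) = 12.58 mm.
Since a = 12.58 ≤ h_f = 170 mm, the stress block lies entirely in the flange; analyse as a rectangular beam of width b_f.
M_n = T(d − a/2) = 620000 × (545 − 6.29) = 334.00 × 10⁶ N·mm.
M_n = 334.00 kN·m.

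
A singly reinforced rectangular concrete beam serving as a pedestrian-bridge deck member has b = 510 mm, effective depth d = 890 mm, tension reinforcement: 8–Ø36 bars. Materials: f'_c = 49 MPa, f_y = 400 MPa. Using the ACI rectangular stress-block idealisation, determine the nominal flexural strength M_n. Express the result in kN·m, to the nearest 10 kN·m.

M_n ≈ 2650 kN·m

A_s = 8 × 1018 = 8144 mm².
T = A_s f_y = 8144 × 400 = 3257600 N = 3257.6 kN.
From C = T: a = T/(0.85 f'_c b) = 3257600/(0.85 × 49 × 510) = 153.36 mm.
M_n = T(d − a/2) = 3257.6 kN × (890 − 76.68) mm = 2649.47 kN·m.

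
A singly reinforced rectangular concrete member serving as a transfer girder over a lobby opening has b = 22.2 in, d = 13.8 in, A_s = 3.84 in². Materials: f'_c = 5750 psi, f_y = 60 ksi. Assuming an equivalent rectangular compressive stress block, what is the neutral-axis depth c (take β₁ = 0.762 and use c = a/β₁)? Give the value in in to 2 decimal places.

T = A_s f_y = 3.84 × 60 = 230.4 kips.
a = T/(0.85 f'_c b) = 230.4/(0.85 × 5.75 × 22.2) = 2.1235 in.
With β₁ = 0.762, c = a/β₁ = 2.1235/0.762 = 2.79 in.

c ≈ 2.79 in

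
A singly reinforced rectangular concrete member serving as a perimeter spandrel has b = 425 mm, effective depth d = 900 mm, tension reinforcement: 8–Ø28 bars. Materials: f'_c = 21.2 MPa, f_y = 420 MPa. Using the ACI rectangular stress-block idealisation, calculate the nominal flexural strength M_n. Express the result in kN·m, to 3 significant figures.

A_s = 8 × 616 = 4928 mm².
T = A_s f_y = 4928 × 420 = 2069760 N = 2069.76 kN.
From C = T: a = T/(0.85 f'_c b) = 2069760/(0.85 × 21.2 × 425) = 270.26 mm.
M_n = T(d − a/2) = 2069.76 kN × (900 − 135.13) mm = 1583.10 kN·m.

M_n ≈ 1580 kN·m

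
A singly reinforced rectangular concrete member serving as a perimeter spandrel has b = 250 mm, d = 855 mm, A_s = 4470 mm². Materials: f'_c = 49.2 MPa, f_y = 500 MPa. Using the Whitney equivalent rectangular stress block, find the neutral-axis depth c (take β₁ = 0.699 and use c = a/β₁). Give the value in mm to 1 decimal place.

c ≈ 305.8 mm

T = A_s f_y = 4470 × 500 = 2235000 N = 2235 kN.
Setting C = 0.85 f'_c a b equal to T: a = 2235000/(0.85 × 49.2 × 250) = 213.773 mm.
With β₁ = 0.699, c = a/β₁ = 213.773/0.699 = 305.8 mm.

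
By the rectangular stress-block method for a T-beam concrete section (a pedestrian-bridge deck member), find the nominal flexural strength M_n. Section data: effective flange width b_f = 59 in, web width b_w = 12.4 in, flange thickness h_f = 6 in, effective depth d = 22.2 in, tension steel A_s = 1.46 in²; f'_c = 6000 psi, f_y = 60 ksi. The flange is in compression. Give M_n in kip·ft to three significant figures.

Tension: T = A_s f_y = 1.46 × 60 = 87.6 kips.
Try a within the flange: a = T/(0.85 f'_c b_f) = 87.6/(0.85 × 6 × 59) = 0.291 in.
Since a = 0.291 ≤ h_f = 6 in, the stress block lies entirely in the flange; analyse as a rectangular beam of width b_f.
M_n = T(d − a/2) = 87.6 × (22.2 − 0.1455) = 1932.0 kip·in.
M_n = 1932.0/12 = 161.00 kip·ft.

M_n ≈ 161 kip·ft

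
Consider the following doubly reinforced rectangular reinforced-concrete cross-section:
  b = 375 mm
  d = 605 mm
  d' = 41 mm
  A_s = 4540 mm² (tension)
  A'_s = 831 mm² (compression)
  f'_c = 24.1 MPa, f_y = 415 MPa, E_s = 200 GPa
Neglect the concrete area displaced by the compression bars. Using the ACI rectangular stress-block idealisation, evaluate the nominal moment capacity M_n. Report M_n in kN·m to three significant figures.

M_n ≈ 972 kN·m

Assume both tension and compression steel yield.
Net tension couple steel: A_s − A'_s = 3709 mm².
a = (A_s − A'_s) f_y / (0.85 f'_c b) = 1539235/(0.85 × 24.1 × 375) = 200.37 mm.
c = a/β₁ = 200.37/0.85 = 235.73 mm; ε'_s = 0.003(c − d')/c = 0.0025 ≥ f_y/E_s = 0.0021, so compression steel does yield.
M_n = (A_s − A'_s) f_y (d − a/2) + A'_s f_y (d − d') = [1539235 × (605 − 100.185) + 344865 × (605 − 41)] × 10⁻⁶ = 777.03 + 194.50 = 971.53 kN·m.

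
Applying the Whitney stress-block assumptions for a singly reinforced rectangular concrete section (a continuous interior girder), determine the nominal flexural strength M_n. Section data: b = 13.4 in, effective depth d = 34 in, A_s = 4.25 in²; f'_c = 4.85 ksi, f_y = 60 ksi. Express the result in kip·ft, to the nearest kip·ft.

T = A_s f_y = 4.25 × 60 = 255 kips.
a = T/(0.85 f'_c b) = 255/(0.85 × 4.85 × 13.4) = 4.616 in.
M_n = T(d − a/2) = 255 × (34 − 2.308) = 8081.5 kip·in = 8081.5/12 = 673.46 kip·ft.

M_n ≈ 673 kip·ft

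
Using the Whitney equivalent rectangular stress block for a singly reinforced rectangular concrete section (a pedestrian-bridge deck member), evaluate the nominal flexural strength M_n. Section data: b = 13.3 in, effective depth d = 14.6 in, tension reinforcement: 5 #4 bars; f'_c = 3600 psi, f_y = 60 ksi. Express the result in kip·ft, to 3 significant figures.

M_n ≈ 69.3 kip·ft

A_s = 5 × 0.2 = 1 in².
T = A_s f_y = 1 × 60 = 60 kips.
a = T/(0.85 f'_c b) = 60/(0.85 × 3.6 × 13.3) = 1.474 in.
M_n = T(d − a/2) = 60 × (14.6 − 0.737) = 831.8 kip·in = 831.8/12 = 69.32 kip·ft.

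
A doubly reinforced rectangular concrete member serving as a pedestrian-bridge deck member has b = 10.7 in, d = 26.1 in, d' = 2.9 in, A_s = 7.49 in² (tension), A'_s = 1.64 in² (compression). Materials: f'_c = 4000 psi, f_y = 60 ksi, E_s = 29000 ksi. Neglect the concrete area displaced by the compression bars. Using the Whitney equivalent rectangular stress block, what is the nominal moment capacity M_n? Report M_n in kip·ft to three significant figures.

M_n ≈ 813 kip·ft

Assume both steels yield.
a = (A_s − A'_s) f_y/(0.85 f'_c b) = (7.49 − 1.64) × 60/(0.85 × 4 × 10.7) = 9.648 in.
c = a/β₁ = 9.648/0.85 = 11.351 in; ε'_s = 0.003(c − d')/c = 0.0022 ≥ ε_y = 0.0021, so the compression steel yields.
M_n = (A_s − A'_s) f_y (d − a/2) + A'_s f_y (d − d') = 351 × (26.1 − 4.824) + 98.4 × (26.1 − 2.9) = 7467.9 + 2282.9 = 9750.8 kip·in = 9750.8/12 = 812.57 kip·ft.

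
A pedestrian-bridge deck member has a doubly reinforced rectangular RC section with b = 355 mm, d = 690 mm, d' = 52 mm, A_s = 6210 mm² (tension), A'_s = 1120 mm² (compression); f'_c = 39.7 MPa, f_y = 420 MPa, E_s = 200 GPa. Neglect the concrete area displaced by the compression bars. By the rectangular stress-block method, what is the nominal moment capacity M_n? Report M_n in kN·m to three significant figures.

Assume both tension and compression steel yield.
Net tension couple steel: A_s − A'_s = 5090 mm².
a = (A_s − A'_s) f_y / (0.85 f'_c b) = 2137800/(0.85 × 39.7 × 355) = 178.46 mm.
c = a/β₁ = 178.46/0.766 = 232.98 mm; ε'_s = 0.003(c − d')/c = 0.0023 ≥ f_y/E_s = 0.0021, so compression steel does yield.
M_n = (A_s − A'_s) f_y (d − a/2) + A'_s f_y (d − d') = [2137800 × (690 − 89.23) + 470400 × (690 − 52)] × 10⁻⁶ = 1284.33 + 300.12 = 1584.45 kN·m.

M_n ≈ 1580 kN·m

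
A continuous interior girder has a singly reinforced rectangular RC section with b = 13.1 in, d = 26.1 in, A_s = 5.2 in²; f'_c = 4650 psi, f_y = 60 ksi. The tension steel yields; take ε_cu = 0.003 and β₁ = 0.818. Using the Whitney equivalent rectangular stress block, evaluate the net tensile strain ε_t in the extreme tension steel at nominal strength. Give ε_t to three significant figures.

a = A_s f_y/(0.85 f'_c b) = 6.026 in.
β₁ = 0.818, so c = a/β₁ = 6.026/0.818 = 7.367 in.
From the linear strain diagram with ε_cu = 0.003: ε_t = 0.003 (d − c)/c = 0.003 × (26.1 − 7.367)/7.367 = 0.00763.
Since ε_t ≥ 0.005, the section is tension-controlled.

ε_t ≈ 0.00763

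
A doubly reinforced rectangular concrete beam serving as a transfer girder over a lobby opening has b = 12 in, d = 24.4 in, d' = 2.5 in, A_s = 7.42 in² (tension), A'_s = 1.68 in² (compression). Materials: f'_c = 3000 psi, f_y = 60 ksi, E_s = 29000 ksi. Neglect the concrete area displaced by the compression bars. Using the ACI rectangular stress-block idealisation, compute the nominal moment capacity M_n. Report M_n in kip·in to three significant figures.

Assume both steels yield.
a = (A_s − A'_s) f_y/(0.85 f'_c b) = (7.42 − 1.68) × 60/(0.85 × 3 × 12) = 11.255 in.
c = a/β₁ = 11.255/0.85 = 13.241 in; ε'_s = 0.003(c − d')/c = 0.0024 ≥ ε_y = 0.0021, so the compression steel yields.
M_n = (A_s − A'_s) f_y (d − a/2) + A'_s f_y (d − d') = 344.4 × (24.4 − 5.6275) + 100.8 × (24.4 − 2.5) = 6465.2 + 2207.5 = 8672.7 kip·in.

M_n ≈ 8670 kip·in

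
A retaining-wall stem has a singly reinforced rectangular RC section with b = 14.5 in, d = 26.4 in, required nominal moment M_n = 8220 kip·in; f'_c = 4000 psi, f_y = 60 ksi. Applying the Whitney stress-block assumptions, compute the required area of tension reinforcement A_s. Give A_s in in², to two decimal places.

A_s ≈ 6.03 in²

From M_n = 0.85 f'_c a b (d − a/2):
a = d − √(d² − 2M_n/(0.85 f'_c b)) = 26.4 − √(26.4² − 2 × 8220/(0.85 × 4 × 14.5)) = 7.335 in.
A_s = 0.85 f'_c a b / f_y = 0.85 × 4 × 7.335 × 14.5 / 60 = 6.027 in².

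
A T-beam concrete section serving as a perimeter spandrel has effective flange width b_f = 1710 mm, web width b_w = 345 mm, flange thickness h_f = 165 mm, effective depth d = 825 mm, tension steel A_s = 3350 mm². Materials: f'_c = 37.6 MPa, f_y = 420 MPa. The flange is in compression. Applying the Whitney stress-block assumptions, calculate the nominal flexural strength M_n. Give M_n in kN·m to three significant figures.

M_n ≈ 1140 kN·m

Tension: T = A_s f_y = 3350 × 420 = 1407000 N.
Try a within the flange: a = T/(0.85 f'_c b_f) = 1407000/(0.85 × 37.6 × 1710) = 25.74 mm.
Since a = 25.74 ≤ h_f = 165 mm, the stress block lies entirely in the flange; analyse as a rectangular beam of width b_f.
M_n = T(d − a/2) = 1407000 × (825 − 12.87) = 1142.67 × 10⁶ N·mm.
M_n = 1142.67 kN·m.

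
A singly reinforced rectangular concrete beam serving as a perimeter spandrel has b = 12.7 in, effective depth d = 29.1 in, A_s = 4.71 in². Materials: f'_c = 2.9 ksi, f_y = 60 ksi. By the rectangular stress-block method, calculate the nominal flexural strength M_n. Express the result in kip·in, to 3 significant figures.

T = A_s f_y = 4.71 × 60 = 282.6 kips.
a = T/(0.85 f'_c b) = 282.6/(0.85 × 2.9 × 12.7) = 9.027 in.
M_n = T(d − a/2) = 282.6 × (29.1 − 4.5135) = 6948.1 kip·in.

M_n ≈ 6950 kip·in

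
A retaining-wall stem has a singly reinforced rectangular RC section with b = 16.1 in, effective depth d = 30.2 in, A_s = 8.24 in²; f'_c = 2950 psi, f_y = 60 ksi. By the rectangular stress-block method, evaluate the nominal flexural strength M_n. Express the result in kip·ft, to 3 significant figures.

T = A_s f_y = 8.24 × 60 = 494.4 kips.
a = T/(0.85 f'_c b) = 494.4/(0.85 × 2.95 × 16.1) = 12.246 in.
M_n = T(d − a/2) = 494.4 × (30.2 − 6.123) = 11903.7 kip·in = 11903.7/12 = 991.98 kip·ft.

M_n ≈ 992 kip·ft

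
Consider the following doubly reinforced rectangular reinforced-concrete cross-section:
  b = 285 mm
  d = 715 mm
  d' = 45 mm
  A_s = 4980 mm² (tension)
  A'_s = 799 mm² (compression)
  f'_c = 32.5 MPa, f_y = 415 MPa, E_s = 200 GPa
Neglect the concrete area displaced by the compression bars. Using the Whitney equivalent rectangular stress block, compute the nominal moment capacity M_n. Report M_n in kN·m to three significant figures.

M_n ≈ 1270 kN·m

Assume both tension and compression steel yield.
Net tension couple steel: A_s − A'_s = 4181 mm².
a = (A_s − A'_s) f_y / (0.85 f'_c b) = 1735115/(0.85 × 32.5 × 285) = 220.38 mm.
c = a/β₁ = 220.38/0.818 = 269.41 mm; ε'_s = 0.003(c − d')/c = 0.0025 ≥ f_y/E_s = 0.0021, so compression steel does yield.
M_n = (A_s − A'_s) f_y (d − a/2) + A'_s f_y (d − d') = [1735115 × (715 − 110.19) + 331585 × (715 − 45)] × 10⁻⁶ = 1049.41 + 222.16 = 1271.57 kN·m.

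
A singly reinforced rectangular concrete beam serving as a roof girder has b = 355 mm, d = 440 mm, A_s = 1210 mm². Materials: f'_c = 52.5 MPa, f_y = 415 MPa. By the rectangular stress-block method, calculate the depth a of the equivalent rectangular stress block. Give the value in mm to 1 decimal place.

a ≈ 31.7 mm

T = A_s f_y = 1210 × 415 = 502150 N = 502.15 kN.
Setting C = 0.85 f'_c a b equal to T: a = 502150/(0.85 × 52.5 × 355) = 31.7 mm.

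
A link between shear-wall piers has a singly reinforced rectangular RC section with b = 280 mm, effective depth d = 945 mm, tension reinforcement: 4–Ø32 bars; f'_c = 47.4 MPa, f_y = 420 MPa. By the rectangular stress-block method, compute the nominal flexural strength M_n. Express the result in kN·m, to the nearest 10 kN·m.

M_n ≈ 1200 kN·m

A_s = 4 × 804 = 3216 mm².
T = A_s f_y = 3216 × 420 = 1350720 N = 1350.72 kN.
From C = T: a = T/(0.85 f'_c b) = 1350720/(0.85 × 47.4 × 280) = 119.73 mm.
M_n = T(d − a/2) = 1350.72 kN × (945 − 59.865) mm = 1195.57 kN·m.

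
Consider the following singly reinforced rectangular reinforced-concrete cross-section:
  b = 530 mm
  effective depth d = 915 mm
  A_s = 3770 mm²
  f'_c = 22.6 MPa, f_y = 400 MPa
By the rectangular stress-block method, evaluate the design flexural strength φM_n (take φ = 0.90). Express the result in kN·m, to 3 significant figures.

T = A_s f_y = 3770 × 400 = 1508000 N = 1508 kN.
From C = T: a = T/(0.85 f'_c b) = 1508000/(0.85 × 22.6 × 530) = 148.11 mm.
M_n = T(d − a/2) = 1508 kN × (915 − 74.055) mm = 1268.15 kN·m.
φM_n = 0.90 × 1268.15 = 1141.34 kN·m.

φM_n ≈ 1140 kN·m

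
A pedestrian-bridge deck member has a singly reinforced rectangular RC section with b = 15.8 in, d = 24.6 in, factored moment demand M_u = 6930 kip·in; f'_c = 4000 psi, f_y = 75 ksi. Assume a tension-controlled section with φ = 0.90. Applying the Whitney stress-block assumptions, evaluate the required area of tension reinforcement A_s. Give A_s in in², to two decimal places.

M_n = M_u/φ = 6930/0.90 = 7700 kip·in.
From M_n = 0.85 f'_c a b (d − a/2):
a = d − √(d² − 2M_n/(0.85 f'_c b)) = 24.6 − √(24.6² − 2 × 7700/(0.85 × 4 × 15.8)) = 6.754 in.
A_s = 0.85 f'_c a b / f_y = 0.85 × 4 × 6.754 × 15.8 / 75 = 4.838 in².

A_s ≈ 4.84 in²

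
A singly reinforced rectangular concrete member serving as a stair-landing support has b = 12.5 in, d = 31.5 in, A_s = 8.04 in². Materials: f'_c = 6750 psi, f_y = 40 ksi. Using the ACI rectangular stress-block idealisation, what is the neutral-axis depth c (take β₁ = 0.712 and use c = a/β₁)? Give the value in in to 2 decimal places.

T = A_s f_y = 8.04 × 40 = 321.6 kips.
a = T/(0.85 f'_c b) = 321.6/(0.85 × 6.75 × 12.5) = 4.4842 in.
With β₁ = 0.712, c = a/β₁ = 4.4842/0.712 = 6.30 in.

c ≈ 6.30 in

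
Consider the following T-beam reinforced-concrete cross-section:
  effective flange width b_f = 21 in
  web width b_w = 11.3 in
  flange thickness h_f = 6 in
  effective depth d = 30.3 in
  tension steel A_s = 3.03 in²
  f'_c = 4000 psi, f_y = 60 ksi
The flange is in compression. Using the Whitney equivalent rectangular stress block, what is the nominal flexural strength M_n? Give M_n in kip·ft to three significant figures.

Tension: T = A_s f_y = 3.03 × 60 = 181.8 kips.
Try a within the flange: a = T/(0.85 f'_c b_f) = 181.8/(0.85 × 4 × 21) = 2.546 in.
Since a = 2.546 ≤ h_f = 6 in, the stress block lies entirely in the flange; analyse as a rectangular beam of width b_f.
M_n = T(d − a/2) = 181.8 × (30.3 − 1.273) = 5277.1 kip·in.
M_n = 5277.1/12 = 439.76 kip·ft.

M_n ≈ 440 kip·ft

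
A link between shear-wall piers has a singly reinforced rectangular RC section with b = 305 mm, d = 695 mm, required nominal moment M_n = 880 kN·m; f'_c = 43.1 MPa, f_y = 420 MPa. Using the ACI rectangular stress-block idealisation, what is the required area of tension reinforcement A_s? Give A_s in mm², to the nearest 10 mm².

With M_n = 0.85 f'_c a b (d − a/2), solve the quadratic for a:
a = d − √(d² − 2M_n/(0.85 f'_c b)) = 695 − √(695² − 2 × 880×10⁶/(0.85 × 43.1 × 305)) = 124.46 mm.
A_s = 0.85 f'_c a b / f_y = 0.85 × 43.1 × 124.46 × 305 / 420 = 3311.1 mm².

A_s ≈ 3310 mm²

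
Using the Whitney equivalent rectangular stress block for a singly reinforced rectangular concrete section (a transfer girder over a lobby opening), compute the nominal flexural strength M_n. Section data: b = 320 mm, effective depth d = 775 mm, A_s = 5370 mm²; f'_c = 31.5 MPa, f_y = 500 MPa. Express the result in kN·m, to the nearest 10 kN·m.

T = A_s f_y = 5370 × 500 = 2685000 N = 2685 kN.
From C = T: a = T/(0.85 f'_c b) = 2685000/(0.85 × 31.5 × 320) = 313.38 mm.
M_n = T(d − a/2) = 2685 kN × (775 − 156.69) mm = 1660.16 kN·m.

M_n ≈ 1660 kN·m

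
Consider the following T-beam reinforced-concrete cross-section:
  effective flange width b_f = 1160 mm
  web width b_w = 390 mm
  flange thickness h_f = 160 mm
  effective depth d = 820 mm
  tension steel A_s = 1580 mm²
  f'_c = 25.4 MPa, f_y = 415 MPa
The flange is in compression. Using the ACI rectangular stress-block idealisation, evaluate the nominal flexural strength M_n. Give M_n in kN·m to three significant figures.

M_n ≈ 529 kN·m

Tension: T = A_s f_y = 1580 × 415 = 655700 N.
Try a within the flange: a = T/(0.85 f'_c b_f) = 655700/(0.85 × 25.4 × 1160) = 26.18 mm.
Since a = 26.18 ≤ h_f = 160 mm, the stress block lies entirely in the flange; analyse as a rectangular beam of width b_f.
M_n = T(d − a/2) = 655700 × (820 − 13.09) = 529.09 × 10⁶ N·mm.
M_n = 529.09 kN·m.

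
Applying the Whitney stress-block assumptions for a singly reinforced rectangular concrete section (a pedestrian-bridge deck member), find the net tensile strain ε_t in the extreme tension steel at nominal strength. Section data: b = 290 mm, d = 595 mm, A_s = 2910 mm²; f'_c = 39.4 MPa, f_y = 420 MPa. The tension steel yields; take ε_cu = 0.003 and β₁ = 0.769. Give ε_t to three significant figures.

ε_t ≈ 0.00791

a = A_s f_y/(0.85 f'_c b) = 125.84 mm.
β₁ = 0.769, so c = a/β₁ = 125.84/0.769 = 163.64 mm.
From the linear strain diagram with ε_cu = 0.003: ε_t = 0.003 (d − c)/c = 0.003 × (595 − 163.64)/163.64 = 0.00791.
Since ε_t ≥ 0.005, the section is tension-controlled.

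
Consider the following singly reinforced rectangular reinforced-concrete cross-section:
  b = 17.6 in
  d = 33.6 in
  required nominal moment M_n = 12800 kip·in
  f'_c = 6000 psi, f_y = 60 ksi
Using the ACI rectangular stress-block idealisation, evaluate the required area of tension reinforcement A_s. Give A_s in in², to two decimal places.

From M_n = 0.85 f'_c a b (d − a/2):
a = d − √(d² − 2M_n/(0.85 f'_c b)) = 33.6 − √(33.6² − 2 × 12800/(0.85 × 6 × 17.6)) = 4.553 in.
A_s = 0.85 f'_c a b / f_y = 0.85 × 6 × 4.553 × 17.6 / 60 = 6.811 in².

A_s ≈ 6.81 in²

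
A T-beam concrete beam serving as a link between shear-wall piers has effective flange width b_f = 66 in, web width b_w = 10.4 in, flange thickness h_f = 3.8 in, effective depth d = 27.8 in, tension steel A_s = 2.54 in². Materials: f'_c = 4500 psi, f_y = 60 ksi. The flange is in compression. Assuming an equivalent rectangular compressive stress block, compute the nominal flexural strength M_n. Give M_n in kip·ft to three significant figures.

Tension: T = A_s f_y = 2.54 × 60 = 152.4 kips.
Try a within the flange: a = T/(0.85 f'_c b_f) = 152.4/(0.85 × 4.5 × 66) = 0.604 in.
Since a = 0.604 ≤ h_f = 3.8 in, the stress block lies entirely in the flange; analyse as a rectangular beam of width b_f.
M_n = T(d − a/2) = 152.4 × (27.8 − 0.302) = 4190.7 kip·in.
M_n = 4190.7/12 = 349.23 kip·ft.

M_n ≈ 349 kip·ft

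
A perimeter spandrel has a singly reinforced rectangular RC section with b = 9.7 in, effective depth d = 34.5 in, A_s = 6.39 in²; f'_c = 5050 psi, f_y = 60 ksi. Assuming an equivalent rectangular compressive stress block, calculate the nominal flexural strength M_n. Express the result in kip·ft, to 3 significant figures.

M_n ≈ 955 kip·ft

T = A_s f_y = 6.39 × 60 = 383.4 kips.
a = T/(0.85 f'_c b) = 383.4/(0.85 × 5.05 × 9.7) = 9.208 in.
M_n = T(d − a/2) = 383.4 × (34.5 − 4.604) = 11462.1 kip·in = 11462.1/12 = 955.18 kip·ft.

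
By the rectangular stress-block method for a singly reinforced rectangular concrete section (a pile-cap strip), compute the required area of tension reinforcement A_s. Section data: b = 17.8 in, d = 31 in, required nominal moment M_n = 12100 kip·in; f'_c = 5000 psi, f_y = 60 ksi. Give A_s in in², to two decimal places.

A_s ≈ 7.16 in²

From M_n = 0.85 f'_c a b (d − a/2):
a = d − √(d² − 2M_n/(0.85 f'_c b)) = 31 − √(31² − 2 × 12100/(0.85 × 5 × 17.8)) = 5.680 in.
A_s = 0.85 f'_c a b / f_y = 0.85 × 5 × 5.680 × 17.8 / 60 = 7.162 in².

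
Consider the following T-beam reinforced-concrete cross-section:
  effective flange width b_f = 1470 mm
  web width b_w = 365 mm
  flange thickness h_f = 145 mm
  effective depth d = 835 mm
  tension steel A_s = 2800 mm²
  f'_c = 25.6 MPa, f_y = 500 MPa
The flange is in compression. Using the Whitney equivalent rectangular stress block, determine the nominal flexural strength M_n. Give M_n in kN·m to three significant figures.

Tension: T = A_s f_y = 2800 × 500 = 1400000 N.
Try a within the flange: a = T/(0.85 f'_c b_f) = 1400000/(0.85 × 25.6 × 1470) = 43.77 mm.
Since a = 43.77 ≤ h_f = 145 mm, the stress block lies entirely in the flange; analyse as a rectangular beam of width b_f.
M_n = T(d − a/2) = 1400000 × (835 − 21.885) = 1138.36 × 10⁶ N·mm.
M_n = 1138.36 kN·m.

M_n ≈ 1140 kN·m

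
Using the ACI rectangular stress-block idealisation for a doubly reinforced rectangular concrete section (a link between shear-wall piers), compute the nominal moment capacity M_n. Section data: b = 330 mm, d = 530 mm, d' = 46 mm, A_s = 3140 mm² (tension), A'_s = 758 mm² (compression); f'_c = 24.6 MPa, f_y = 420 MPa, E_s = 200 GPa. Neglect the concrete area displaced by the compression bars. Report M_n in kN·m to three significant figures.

Assume both tension and compression steel yield.
Net tension couple steel: A_s − A'_s = 2382 mm².
a = (A_s − A'_s) f_y / (0.85 f'_c b) = 1000440/(0.85 × 24.6 × 330) = 144.99 mm.
c = a/β₁ = 144.99/0.85 = 170.58 mm; ε'_s = 0.003(c − d')/c = 0.0022 ≥ f_y/E_s = 0.0021, so compression steel does yield.
M_n = (A_s − A'_s) f_y (d − a/2) + A'_s f_y (d − d') = [1000440 × (530 − 72.495) + 318360 × (530 − 46)] × 10⁻⁶ = 457.71 + 154.09 = 611.80 kN·m.

M_n ≈ 612 kN·m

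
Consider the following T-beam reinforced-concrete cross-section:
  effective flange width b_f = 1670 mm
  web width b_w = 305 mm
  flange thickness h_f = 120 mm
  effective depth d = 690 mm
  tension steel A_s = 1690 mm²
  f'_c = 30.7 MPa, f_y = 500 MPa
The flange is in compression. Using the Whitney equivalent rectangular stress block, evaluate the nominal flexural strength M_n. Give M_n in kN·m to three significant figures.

M_n ≈ 575 kN·m

Tension: T = A_s f_y = 1690 × 500 = 845000 N.
Try a within the flange: a = T/(0.85 f'_c b_f) = 845000/(0.85 × 30.7 × 1670) = 19.39 mm.
Since a = 19.39 ≤ h_f = 120 mm, the stress block lies entirely in the flange; analyse as a rectangular beam of width b_f.
M_n = T(d − a/2) = 845000 × (690 − 9.695) = 574.86 × 10⁶ N·mm.
M_n = 574.86 kN·m.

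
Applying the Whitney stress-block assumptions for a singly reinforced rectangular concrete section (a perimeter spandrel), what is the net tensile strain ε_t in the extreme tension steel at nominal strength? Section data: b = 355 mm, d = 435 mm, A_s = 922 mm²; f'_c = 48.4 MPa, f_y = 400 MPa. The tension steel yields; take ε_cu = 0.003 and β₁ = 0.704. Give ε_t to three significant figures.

a = A_s f_y/(0.85 f'_c b) = 25.25 mm.
β₁ = 0.704, so c = a/β₁ = 25.25/0.704 = 35.87 mm.
From the linear strain diagram with ε_cu = 0.003: ε_t = 0.003 (d − c)/c = 0.003 × (435 − 35.87)/35.87 = 0.0334.
Since ε_t ≥ 0.005, the section is tension-controlled.

ε_t ≈ 0.0334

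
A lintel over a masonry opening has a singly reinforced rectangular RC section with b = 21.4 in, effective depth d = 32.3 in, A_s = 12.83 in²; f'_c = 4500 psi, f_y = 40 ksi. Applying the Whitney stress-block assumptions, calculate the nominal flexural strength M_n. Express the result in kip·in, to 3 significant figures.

M_n ≈ 15000 kip·in

T = A_s f_y = 12.83 × 40 = 513.2 kips.
a = T/(0.85 f'_c b) = 513.2/(0.85 × 4.5 × 21.4) = 6.270 in.
M_n = T(d − a/2) = 513.2 × (32.3 − 3.135) = 14967.5 kip·in.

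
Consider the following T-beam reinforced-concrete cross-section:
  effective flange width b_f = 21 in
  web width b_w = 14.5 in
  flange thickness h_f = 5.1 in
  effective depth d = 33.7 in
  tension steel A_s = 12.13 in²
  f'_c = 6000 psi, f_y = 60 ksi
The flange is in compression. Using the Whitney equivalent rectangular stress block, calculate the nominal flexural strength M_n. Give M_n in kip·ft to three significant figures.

M_n ≈ 1830 kip·ft

Tension: T = A_s f_y = 12.13 × 60 = 727.8 kips.
Try a within the flange: a = T/(0.85 f'_c b_f) = 727.8/(0.85 × 6 × 21) = 6.796 in.
a = 6.796 > h_f = 5.1 in: the block extends into the web. Split into flange-overhang and web parts.
C_f = 0.85 f'_c (b_f − b_w) h_f = 0.85 × 6 × (21 − 14.5) × 5.1 = 169.1 kips.
Remaining web compression depth: a_w = (T − C_f)/(0.85 f'_c b_w) = (727.8 − 169.1)/(0.85 × 6 × 14.5) = 7.555 in.
M_n = C_f(d − h_f/2) + (T − C_f)(d − a_w/2) = 169.1 × (33.7 − 2.55) + 558.7 × (33.7 − 3.7775) = 5267.5 + 16717.7 = 21985.2 kip·in.
M_n = 21985.2/12 = 1832.10 kip·ft.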